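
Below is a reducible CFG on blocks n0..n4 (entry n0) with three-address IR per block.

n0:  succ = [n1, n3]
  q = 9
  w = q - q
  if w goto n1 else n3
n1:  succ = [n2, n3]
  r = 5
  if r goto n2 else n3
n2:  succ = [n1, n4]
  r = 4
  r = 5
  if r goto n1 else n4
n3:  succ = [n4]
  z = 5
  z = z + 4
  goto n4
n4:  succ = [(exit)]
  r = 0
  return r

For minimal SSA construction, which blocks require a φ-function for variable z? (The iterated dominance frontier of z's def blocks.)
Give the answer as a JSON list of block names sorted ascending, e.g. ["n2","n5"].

idom tree: n1←n0 n2←n1 n3←n0 n4←n0
Dom at joins:
  n1: preds {n0,n2}: {n0} ∩ {n0,n1,n2} = {n0}; idom=n0
  n3: preds {n0,n1}: {n0} ∩ {n0,n1} = {n0}; idom=n0
  n4: preds {n2,n3}: {n0,n1,n2} ∩ {n0,n3} = {n0}; idom=n0

DF walk-up:
  n1←n0: walk · to n0
  n1←n2: walk n2→n1 to n0
  n3←n0: walk · to n0
  n3←n1: walk n1 to n0
  n4←n2: walk n2→n1 to n0
  n4←n3: walk n3 to n0
  n0: DF=∅
  n1: DF={n1,n3,n4}
  n2: DF={n1,n4}
  n3: DF={n4}
  n4: DF=∅

φ for z: defs {n3}
  DF⁺ = {n4}

Answer: ["n4"]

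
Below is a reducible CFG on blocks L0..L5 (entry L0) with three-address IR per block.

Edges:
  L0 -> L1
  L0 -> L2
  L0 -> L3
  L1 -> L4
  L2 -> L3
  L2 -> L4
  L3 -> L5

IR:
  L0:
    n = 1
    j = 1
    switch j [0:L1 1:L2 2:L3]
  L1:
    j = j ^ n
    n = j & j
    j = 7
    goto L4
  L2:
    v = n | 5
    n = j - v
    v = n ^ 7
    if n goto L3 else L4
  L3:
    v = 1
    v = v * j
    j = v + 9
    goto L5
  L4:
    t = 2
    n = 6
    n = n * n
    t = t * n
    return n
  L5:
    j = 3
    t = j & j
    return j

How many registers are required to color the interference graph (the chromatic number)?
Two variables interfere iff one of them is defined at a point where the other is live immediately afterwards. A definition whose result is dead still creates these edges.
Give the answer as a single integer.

Answer: 3

Working:
def/use:
  L0 def {j,n} use ∅
  L1 def {j,n} use {j,n}
  L2 def {n,v} use {j,n}
  L3 def {j,v} use {j}
  L4 def {n,t} use ∅
  L5 def {j,t} use ∅

Liveness:
  L0 li=∅ lo={j,n}
  L1 li={j,n} lo=∅
  L2 li={j,n} lo={j}
  L3 li={j} lo=∅
  L4 li=∅ lo=∅
  L5 li=∅ lo=∅

Interfere edges:
  j: {n,t,v}
  n: {j,t,v}
  t: {j,n}
  v: {j,n}

Registers:
  clique {j,n,t} ⇒ need ≥ 3
  3-colouring: c0={j}  c1={n}  c2={t,v}
  χ = 3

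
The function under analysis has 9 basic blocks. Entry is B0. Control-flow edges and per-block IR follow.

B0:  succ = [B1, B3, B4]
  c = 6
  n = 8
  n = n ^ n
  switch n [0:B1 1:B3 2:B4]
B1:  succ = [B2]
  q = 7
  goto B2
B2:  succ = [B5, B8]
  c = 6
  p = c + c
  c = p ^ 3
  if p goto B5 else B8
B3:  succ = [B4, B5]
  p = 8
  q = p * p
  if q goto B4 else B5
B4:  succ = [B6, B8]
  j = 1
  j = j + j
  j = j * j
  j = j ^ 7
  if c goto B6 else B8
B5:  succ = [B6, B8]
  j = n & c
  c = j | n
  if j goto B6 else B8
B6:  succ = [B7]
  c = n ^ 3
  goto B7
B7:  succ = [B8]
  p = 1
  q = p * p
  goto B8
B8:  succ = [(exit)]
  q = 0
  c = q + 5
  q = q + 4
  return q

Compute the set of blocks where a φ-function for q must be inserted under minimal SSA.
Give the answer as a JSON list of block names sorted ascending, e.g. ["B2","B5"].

Answer: ["B4", "B5", "B6", "B8"]

Working:
idom tree: B1←B0 B2←B1 B3←B0 B4←B0 B5←B0 B6←B0 B7←B6 B8←B0
Join-block Dom:
  B4: preds {B0,B3}: {B0} ∩ {B0,B3} = {B0}; idom=B0
  B5: preds {B2,B3}: {B0,B1,B2} ∩ {B0,B3} = {B0}; idom=B0
  B6: preds {B4,B5}: {B0,B4} ∩ {B0,B5} = {B0}; idom=B0
  B8: preds {B2,B4,B5,B7}: {B0,B1,B2} ∩ {B0,B4} ∩ {B0,B5} ∩ {B0,B6,B7} = {B0}; idom=B0

Frontier:
  B4←B0: walk · to B0
  B4←B3: walk B3 to B0
  B5←B2: walk B2→B1 to B0
  B5←B3: walk B3 to B0
  B6←B4: walk B4 to B0
  B6←B5: walk B5 to B0
  B8←B2: walk B2→B1 to B0
  B8←B4: walk B4 to B0
  B8←B5: walk B5 to B0
  B8←B7: walk B7→B6 to B0
  DF(B0)=∅
  DF(B1)={B5,B8}
  DF(B2)={B5,B8}
  DF(B3)={B4,B5}
  DF(B4)={B6,B8}
  DF(B5)={B6,B8}
  DF(B6)={B8}
  DF(B7)={B8}
  DF(B8)=∅

φ for q: defs {B1,B3,B7,B8}
  DF⁺ = {B4,B5,B6,B8}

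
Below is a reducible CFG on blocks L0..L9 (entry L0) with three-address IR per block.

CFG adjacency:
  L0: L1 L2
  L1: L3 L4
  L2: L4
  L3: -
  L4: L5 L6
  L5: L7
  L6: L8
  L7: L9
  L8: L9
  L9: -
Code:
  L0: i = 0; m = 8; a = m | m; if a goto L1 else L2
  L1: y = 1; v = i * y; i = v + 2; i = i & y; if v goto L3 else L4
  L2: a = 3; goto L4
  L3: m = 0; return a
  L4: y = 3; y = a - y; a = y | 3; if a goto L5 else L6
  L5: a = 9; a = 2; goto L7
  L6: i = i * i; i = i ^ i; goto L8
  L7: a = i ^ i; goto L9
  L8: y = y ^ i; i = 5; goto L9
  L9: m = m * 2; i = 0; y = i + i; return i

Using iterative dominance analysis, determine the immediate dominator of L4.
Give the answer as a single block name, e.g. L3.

Answer: L0

Working:
idom tree: L1←L0 L2←L0 L3←L1 L4←L0 L5←L4 L6←L4 L7←L5 L8←L6 L9←L4
Dom at joins:
  L4: preds {L1,L2}: {L0,L1} ∩ {L0,L2} = {L0}; idom=L0
  L9: preds {L7,L8}: {L0,L4,L5,L7} ∩ {L0,L4,L6,L8} = {L0,L4}; idom=L4

idom(L4) = L0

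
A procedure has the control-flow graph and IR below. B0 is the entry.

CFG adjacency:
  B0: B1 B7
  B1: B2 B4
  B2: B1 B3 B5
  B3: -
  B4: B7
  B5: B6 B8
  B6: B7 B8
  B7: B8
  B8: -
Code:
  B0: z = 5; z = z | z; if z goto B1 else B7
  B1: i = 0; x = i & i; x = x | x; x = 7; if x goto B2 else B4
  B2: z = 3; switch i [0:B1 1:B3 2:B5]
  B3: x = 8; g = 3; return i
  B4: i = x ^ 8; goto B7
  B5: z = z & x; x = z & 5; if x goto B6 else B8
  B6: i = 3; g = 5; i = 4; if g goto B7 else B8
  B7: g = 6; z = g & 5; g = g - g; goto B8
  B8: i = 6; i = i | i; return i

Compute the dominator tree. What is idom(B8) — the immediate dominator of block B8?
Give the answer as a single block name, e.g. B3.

idom tree: B1←B0 B2←B1 B3←B2 B4←B1 B5←B2 B6←B5 B7←B0 B8←B0
Dom at joins:
  B1: preds {B0,B2}: {B0} ∩ {B0,B1,B2} = {B0}; idom=B0
  B7: preds {B0,B4,B6}: {B0} ∩ {B0,B1,B4} ∩ {B0,B1,B2,B5,B6} = {B0}; idom=B0
  B8: preds {B5,B6,B7}: {B0,B1,B2,B5} ∩ {B0,B1,B2,B5,B6} ∩ {B0,B7} = {B0}; idom=B0

idom(B8) = B0

Answer: B0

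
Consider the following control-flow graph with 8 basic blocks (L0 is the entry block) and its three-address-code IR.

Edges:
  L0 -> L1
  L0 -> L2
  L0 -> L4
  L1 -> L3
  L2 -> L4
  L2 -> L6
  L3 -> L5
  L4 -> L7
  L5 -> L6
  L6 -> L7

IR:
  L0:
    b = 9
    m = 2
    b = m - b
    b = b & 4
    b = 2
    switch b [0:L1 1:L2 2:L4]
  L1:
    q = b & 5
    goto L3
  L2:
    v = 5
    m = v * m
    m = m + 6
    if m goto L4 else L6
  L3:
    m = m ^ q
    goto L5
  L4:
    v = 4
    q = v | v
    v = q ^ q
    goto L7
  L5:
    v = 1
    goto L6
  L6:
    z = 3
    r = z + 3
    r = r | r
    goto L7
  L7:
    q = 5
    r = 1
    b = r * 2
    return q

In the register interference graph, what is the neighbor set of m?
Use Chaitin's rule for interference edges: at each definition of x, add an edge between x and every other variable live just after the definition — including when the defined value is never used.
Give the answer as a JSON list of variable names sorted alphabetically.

Answer: ["b", "q", "v"]

Derivation:
def/use:
  L0: def={b,m} ue=∅
  L1: def={q} ue={b}
  L2: def={m,v} ue={m}
  L3: def={m} ue={m,q}
  L4: def={q,v} ue=∅
  L5: def={v} ue=∅
  L6: def={r,z} ue=∅
  L7: def={b,q,r} ue=∅

Live sets:
  live L0: ∅→{b,m}
  live L1: {b,m}→{m,q}
  live L2: {m}→∅
  live L3: {m,q}→∅
  live L4: ∅→∅
  live L5: ∅→∅
  live L6: ∅→∅
  live L7: ∅→∅

Conflict graph:
  b: {m,q}
  m: {b,q,v}
  q: {b,m,r}
  r: {q}
  v: {m}
  z: ∅

N(m) = ["b", "q", "v"]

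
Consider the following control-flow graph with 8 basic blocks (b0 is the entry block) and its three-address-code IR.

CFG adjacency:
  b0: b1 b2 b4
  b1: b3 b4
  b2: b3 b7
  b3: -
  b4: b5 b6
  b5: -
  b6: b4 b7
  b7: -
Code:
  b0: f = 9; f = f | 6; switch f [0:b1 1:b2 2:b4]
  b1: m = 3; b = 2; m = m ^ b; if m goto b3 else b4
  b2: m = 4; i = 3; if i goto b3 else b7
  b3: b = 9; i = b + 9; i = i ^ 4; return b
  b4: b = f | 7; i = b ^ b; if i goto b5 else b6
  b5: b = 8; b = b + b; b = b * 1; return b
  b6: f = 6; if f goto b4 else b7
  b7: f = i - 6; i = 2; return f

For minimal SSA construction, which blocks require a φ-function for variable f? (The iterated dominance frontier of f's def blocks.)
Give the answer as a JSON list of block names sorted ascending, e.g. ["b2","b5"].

idom tree: b1←b0 b2←b0 b3←b0 b4←b0 b5←b4 b6←b4 b7←b0
Dom at joins:
  b3: preds {b1,b2}: {b0,b1} ∩ {b0,b2} = {b0}; idom=b0
  b4: preds {b0,b1,b6}: {b0} ∩ {b0,b1} ∩ {b0,b4,b6} = {b0}; idom=b0
  b7: preds {b2,b6}: {b0,b2} ∩ {b0,b4,b6} = {b0}; idom=b0

Frontier:
  join b3 pred b1: b1 stop@b0
  join b3 pred b2: b2 stop@b0
  join b4 pred b0: · stop@b0
  join b4 pred b1: b1 stop@b0
  join b4 pred b6: b6→b4 stop@b0
  join b7 pred b2: b2 stop@b0
  join b7 pred b6: b6→b4 stop@b0
  DF(b0)=∅
  DF(b1)={b3,b4}
  DF(b2)={b3,b7}
  DF(b3)=∅
  DF(b4)={b4,b7}
  DF(b5)=∅
  DF(b6)={b4,b7}
  DF(b7)=∅

φ for f: defs {b0,b6,b7}
  DF⁺ = {b4,b7}

Answer: ["b4", "b7"]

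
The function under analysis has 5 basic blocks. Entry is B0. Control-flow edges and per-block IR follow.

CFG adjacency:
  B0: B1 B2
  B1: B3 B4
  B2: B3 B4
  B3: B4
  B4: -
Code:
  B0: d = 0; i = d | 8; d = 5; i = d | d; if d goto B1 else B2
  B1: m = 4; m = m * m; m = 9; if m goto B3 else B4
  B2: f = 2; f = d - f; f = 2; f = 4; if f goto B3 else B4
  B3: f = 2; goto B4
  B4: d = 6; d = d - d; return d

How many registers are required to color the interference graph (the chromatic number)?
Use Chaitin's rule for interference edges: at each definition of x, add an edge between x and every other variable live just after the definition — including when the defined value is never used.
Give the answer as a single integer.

Answer: 2

Analysis:
Block summaries:
  B0: def={d,i} ue=∅
  B1: def={m} ue=∅
  B2: def={f} ue={d}
  B3: def={f} ue=∅
  B4: def={d} ue=∅

Live sets:
  live B0: ∅→{d}
  live B1: ∅→∅
  live B2: {d}→∅
  live B3: ∅→∅
  live B4: ∅→∅

Conflict graph:
  d↔{f,i}
  f↔{d}
  i↔{d}
  m↔∅

Colouring:
  {d,f} pairwise interfere (2-clique) ⇒ χ ≥ 2
  2-colouring: r0={d,m}  r1={f,i}
  χ = 2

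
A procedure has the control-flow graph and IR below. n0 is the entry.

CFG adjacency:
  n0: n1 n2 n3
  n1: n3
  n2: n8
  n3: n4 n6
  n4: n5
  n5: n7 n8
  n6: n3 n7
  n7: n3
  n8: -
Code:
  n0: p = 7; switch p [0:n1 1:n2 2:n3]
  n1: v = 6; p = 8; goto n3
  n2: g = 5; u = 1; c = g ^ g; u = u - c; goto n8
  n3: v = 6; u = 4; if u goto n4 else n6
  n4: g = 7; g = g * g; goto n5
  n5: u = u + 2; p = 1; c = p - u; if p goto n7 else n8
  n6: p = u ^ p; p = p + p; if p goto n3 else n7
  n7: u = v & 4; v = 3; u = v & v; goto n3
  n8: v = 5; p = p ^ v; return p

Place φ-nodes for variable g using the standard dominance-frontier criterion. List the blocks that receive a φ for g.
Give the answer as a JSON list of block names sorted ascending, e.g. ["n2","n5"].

idom tree: n1←n0 n2←n0 n3←n0 n4←n3 n5←n4 n6←n3 n7←n3 n8←n0
Join-block Dom:
  n3: preds {n0,n1,n6,n7}: {n0} ∩ {n0,n1} ∩ {n0,n3,n6} ∩ {n0,n3,n7} = {n0}; idom=n0
  n7: preds {n5,n6}: {n0,n3,n4,n5} ∩ {n0,n3,n6} = {n0,n3}; idom=n3
  n8: preds {n2,n5}: {n0,n2} ∩ {n0,n3,n4,n5} = {n0}; idom=n0

Frontier:
  join n3 pred n0: · stop@n0
  join n3 pred n1: n1 stop@n0
  join n3 pred n6: n6→n3 stop@n0
  join n3 pred n7: n7→n3 stop@n0
  join n7 pred n5: n5→n4 stop@n3
  join n7 pred n6: n6 stop@n3
  join n8 pred n2: n2 stop@n0
  join n8 pred n5: n5→n4→n3 stop@n0
  n0 → ∅
  n1 → {n3}
  n2 → {n8}
  n3 → {n3,n8}
  n4 → {n7,n8}
  n5 → {n7,n8}
  n6 → {n3,n7}
  n7 → {n3}
  n8 → ∅

φ for g: defs {n2,n4}
  DF⁺ = {n3,n7,n8}

Answer: ["n3", "n7", "n8"]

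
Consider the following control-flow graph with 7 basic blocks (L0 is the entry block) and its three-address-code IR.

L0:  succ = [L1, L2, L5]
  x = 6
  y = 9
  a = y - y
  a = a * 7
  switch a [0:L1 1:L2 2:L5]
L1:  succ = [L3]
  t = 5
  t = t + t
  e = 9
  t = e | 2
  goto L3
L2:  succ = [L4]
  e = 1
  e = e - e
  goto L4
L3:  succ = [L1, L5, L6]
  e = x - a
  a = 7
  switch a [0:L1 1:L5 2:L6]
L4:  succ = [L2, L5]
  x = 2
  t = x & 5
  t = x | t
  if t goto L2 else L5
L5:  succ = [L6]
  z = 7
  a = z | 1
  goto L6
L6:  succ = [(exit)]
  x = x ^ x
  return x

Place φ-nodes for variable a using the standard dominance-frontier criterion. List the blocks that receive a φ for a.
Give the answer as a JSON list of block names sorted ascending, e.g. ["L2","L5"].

Answer: ["L1", "L5", "L6"]

Analysis:
idom tree: L1←L0 L2←L0 L3←L1 L4←L2 L5←L0 L6←L0
Join-block Dom:
  L1: preds {L0,L3}: {L0} ∩ {L0,L1,L3} = {L0}; idom=L0
  L2: preds {L0,L4}: {L0} ∩ {L0,L2,L4} = {L0}; idom=L0
  L5: preds {L0,L3,L4}: {L0} ∩ {L0,L1,L3} ∩ {L0,L2,L4} = {L0}; idom=L0
  L6: preds {L3,L5}: {L0,L1,L3} ∩ {L0,L5} = {L0}; idom=L0

DF derivation:
  join L1 pred L0: · stop@L0
  join L1 pred L3: L3→L1 stop@L0
  join L2 pred L0: · stop@L0
  join L2 pred L4: L4→L2 stop@L0
  join L5 pred L0: · stop@L0
  join L5 pred L3: L3→L1 stop@L0
  join L5 pred L4: L4→L2 stop@L0
  join L6 pred L3: L3→L1 stop@L0
  join L6 pred L5: L5 stop@L0
  L0: DF=∅
  L1: DF={L1,L5,L6}
  L2: DF={L2,L5}
  L3: DF={L1,L5,L6}
  L4: DF={L2,L5}
  L5: DF={L6}
  L6: DF=∅

φ for a: defs {L0,L3,L5}
  DF⁺ = {L1,L5,L6}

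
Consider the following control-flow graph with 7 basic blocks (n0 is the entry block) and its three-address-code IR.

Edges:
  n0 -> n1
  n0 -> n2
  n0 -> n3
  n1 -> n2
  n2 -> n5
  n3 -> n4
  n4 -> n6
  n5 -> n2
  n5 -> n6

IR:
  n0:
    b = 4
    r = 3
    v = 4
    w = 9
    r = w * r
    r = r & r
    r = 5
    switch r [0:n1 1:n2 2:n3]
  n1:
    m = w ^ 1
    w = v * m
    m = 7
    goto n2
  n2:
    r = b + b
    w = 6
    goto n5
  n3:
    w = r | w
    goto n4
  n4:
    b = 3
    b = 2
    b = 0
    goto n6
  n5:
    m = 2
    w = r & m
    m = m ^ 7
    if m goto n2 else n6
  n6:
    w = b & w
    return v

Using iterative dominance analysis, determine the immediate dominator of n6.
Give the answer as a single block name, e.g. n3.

idom tree: n1←n0 n2←n0 n3←n0 n4←n3 n5←n2 n6←n0
Dom∩ at merges:
  n2: preds {n0,n1,n5}: {n0} ∩ {n0,n1} ∩ {n0,n2,n5} = {n0}; idom=n0
  n6: preds {n4,n5}: {n0,n3,n4} ∩ {n0,n2,n5} = {n0}; idom=n0

idom(n6) = n0

Answer: n0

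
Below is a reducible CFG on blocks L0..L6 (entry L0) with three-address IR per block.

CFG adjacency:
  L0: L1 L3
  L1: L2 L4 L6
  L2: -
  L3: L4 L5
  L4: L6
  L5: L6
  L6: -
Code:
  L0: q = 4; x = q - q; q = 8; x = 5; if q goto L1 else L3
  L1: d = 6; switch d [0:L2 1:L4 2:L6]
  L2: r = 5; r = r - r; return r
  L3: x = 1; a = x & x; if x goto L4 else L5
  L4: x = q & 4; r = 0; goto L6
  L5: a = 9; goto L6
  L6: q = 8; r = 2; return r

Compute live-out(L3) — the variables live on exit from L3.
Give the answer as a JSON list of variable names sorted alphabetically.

def/use:
  L0 def {q,x} use ∅
  L1 def {d} use ∅
  L2 def {r} use ∅
  L3 def {a,x} use ∅
  L4 def {r,x} use {q}
  L5 def {a} use ∅
  L6 def {q,r} use ∅

Backward fixpoint:
  live L0: ∅→{q}
  live L1: {q}→{q}
  live L2: ∅→∅
  live L3: {q}→{q}
  live L4: {q}→∅
  live L5: ∅→∅
  live L6: ∅→∅

live-out(L3) = ["q"]

Answer: ["q"]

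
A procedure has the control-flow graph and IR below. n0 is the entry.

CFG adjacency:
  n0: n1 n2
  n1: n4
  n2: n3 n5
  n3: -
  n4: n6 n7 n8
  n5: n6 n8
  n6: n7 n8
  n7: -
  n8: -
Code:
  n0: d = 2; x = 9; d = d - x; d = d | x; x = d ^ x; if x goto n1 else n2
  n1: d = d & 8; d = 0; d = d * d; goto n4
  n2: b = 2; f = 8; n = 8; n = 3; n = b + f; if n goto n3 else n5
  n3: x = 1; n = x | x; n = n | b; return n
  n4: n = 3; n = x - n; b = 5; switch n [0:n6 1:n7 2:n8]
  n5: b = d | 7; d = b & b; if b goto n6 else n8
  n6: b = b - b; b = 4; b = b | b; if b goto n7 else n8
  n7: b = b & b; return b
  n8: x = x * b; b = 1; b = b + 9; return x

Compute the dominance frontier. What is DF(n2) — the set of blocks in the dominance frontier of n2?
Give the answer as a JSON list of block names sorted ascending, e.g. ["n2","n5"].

idom tree: n1←n0 n2←n0 n3←n2 n4←n1 n5←n2 n6←n0 n7←n0 n8←n0
Dom∩ at merges:
  n6: preds {n4,n5}: {n0,n1,n4} ∩ {n0,n2,n5} = {n0}; idom=n0
  n7: preds {n4,n6}: {n0,n1,n4} ∩ {n0,n6} = {n0}; idom=n0
  n8: preds {n4,n5,n6}: {n0,n1,n4} ∩ {n0,n2,n5} ∩ {n0,n6} = {n0}; idom=n0

Frontier:
  n6←n4: walk n4→n1 to n0
  n6←n5: walk n5→n2 to n0
  n7←n4: walk n4→n1 to n0
  n7←n6: walk n6 to n0
  n8←n4: walk n4→n1 to n0
  n8←n5: walk n5→n2 to n0
  n8←n6: walk n6 to n0
  n0 → ∅
  n1 → {n6,n7,n8}
  n2 → {n6,n8}
  n3 → ∅
  n4 → {n6,n7,n8}
  n5 → {n6,n8}
  n6 → {n7,n8}
  n7 → ∅
  n8 → ∅

DF(n2) = ["n6", "n8"]

Answer: ["n6", "n8"]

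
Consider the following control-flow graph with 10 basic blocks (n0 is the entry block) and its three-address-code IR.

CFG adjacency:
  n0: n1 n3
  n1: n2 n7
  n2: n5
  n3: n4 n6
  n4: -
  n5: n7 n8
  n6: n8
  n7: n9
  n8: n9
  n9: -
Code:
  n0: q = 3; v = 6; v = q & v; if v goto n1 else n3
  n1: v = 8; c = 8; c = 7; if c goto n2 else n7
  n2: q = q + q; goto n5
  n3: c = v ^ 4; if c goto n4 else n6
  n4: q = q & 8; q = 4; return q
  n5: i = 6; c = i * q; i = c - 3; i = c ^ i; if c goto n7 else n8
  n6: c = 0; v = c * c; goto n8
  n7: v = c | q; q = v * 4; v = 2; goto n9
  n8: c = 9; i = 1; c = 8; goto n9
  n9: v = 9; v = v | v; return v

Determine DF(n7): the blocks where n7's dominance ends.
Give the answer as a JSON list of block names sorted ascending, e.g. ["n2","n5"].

idom tree: n1←n0 n2←n1 n3←n0 n4←n3 n5←n2 n6←n3 n7←n1 n8←n0 n9←n0
Join-block Dom:
  n7: preds {n1,n5}: {n0,n1} ∩ {n0,n1,n2,n5} = {n0,n1}; idom=n1
  n8: preds {n5,n6}: {n0,n1,n2,n5} ∩ {n0,n3,n6} = {n0}; idom=n0
  n9: preds {n7,n8}: {n0,n1,n7} ∩ {n0,n8} = {n0}; idom=n0

Frontier:
  join n7 pred n1: · stop@n1
  join n7 pred n5: n5→n2 stop@n1
  join n8 pred n5: n5→n2→n1 stop@n0
  join n8 pred n6: n6→n3 stop@n0
  join n9 pred n7: n7→n1 stop@n0
  join n9 pred n8: n8 stop@n0
  n0 → ∅
  n1 → {n8,n9}
  n2 → {n7,n8}
  n3 → {n8}
  n4 → ∅
  n5 → {n7,n8}
  n6 → {n8}
  n7 → {n9}
  n8 → {n9}
  n9 → ∅

DF(n7) = ["n9"]

Answer: ["n9"]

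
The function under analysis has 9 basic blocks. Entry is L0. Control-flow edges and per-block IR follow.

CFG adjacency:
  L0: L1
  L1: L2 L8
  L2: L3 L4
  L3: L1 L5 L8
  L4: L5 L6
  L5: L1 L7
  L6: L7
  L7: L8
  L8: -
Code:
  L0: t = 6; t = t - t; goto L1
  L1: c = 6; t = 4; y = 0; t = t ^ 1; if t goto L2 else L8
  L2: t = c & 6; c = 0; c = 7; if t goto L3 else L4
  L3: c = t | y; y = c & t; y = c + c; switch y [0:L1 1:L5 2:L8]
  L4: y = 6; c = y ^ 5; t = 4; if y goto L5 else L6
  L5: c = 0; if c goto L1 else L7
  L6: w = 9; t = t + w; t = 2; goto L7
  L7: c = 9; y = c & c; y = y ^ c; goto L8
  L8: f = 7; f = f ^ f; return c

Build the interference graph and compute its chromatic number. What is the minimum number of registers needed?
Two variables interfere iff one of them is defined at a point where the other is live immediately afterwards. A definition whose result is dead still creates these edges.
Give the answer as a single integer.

Answer: 3

Analysis:
Block summaries:
  L0 def {t} use ∅
  L1 def {c,t,y} use ∅
  L2 def {c,t} use {c}
  L3 def {c,y} use {t,y}
  L4 def {c,t,y} use ∅
  L5 def {c} use ∅
  L6 def {t,w} use {t}
  L7 def {c,y} use ∅
  L8 def {f} use {c}

Liveness:
  L0 li=∅ lo=∅
  L1 li=∅ lo={c,y}
  L2 li={c,y} lo={t,y}
  L3 li={t,y} lo={c}
  L4 li=∅ lo={t}
  L5 li=∅ lo=∅
  L6 li={t} lo=∅
  L7 li=∅ lo={c}
  L8 li={c} lo=∅

Conflict graph:
  c: {f,t,y}
  f: {c}
  t: {c,w,y}
  w: {t}
  y: {c,t}

Chromatic number:
  lower bound: {c,t,y} mutually conflict ⇒ χ ≥ 3
  assign c→R0 f→R1 t→R1 w→R0 y→R2 — no edge inside a register ⇒ χ ≤ 3
  χ = 3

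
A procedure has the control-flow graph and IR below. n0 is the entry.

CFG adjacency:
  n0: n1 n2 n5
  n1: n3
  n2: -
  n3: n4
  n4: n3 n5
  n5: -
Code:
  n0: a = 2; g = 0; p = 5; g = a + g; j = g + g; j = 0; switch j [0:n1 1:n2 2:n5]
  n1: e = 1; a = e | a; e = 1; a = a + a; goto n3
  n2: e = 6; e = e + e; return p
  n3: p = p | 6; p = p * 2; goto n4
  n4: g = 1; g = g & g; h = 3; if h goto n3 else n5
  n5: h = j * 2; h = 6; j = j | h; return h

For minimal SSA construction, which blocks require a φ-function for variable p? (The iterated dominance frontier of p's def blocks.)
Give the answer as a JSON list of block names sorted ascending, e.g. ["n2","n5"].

Answer: ["n3", "n5"]

Working:
idom tree: n1←n0 n2←n0 n3←n1 n4←n3 n5←n0
Dom at joins:
  n3: preds {n1,n4}: {n0,n1} ∩ {n0,n1,n3,n4} = {n0,n1}; idom=n1
  n5: preds {n0,n4}: {n0} ∩ {n0,n1,n3,n4} = {n0}; idom=n0

Frontier:
  join n3 pred n1: · stop@n1
  join n3 pred n4: n4→n3 stop@n1
  join n5 pred n0: · stop@n0
  join n5 pred n4: n4→n3→n1 stop@n0
  n0 → ∅
  n1 → {n5}
  n2 → ∅
  n3 → {n3,n5}
  n4 → {n3,n5}
  n5 → ∅

φ for p: defs {n0,n3}
  DF⁺ = {n3,n5}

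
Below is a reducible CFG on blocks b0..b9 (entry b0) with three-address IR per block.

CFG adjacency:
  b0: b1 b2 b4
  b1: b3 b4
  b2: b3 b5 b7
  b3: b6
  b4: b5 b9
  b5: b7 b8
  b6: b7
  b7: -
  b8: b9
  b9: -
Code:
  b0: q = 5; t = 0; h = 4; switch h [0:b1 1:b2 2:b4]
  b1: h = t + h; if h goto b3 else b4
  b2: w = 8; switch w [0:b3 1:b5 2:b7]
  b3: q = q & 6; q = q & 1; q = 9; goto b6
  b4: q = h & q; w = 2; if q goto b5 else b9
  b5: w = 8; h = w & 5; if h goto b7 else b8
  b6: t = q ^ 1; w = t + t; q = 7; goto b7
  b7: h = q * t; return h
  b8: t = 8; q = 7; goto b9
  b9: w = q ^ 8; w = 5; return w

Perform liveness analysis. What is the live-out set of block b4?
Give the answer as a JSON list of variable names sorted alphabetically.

Per-block:
  b0: {h,q,t} / ∅
  b1: {h} / {h,t}
  b2: {w} / ∅
  b3: {q} / {q}
  b4: {q,w} / {h,q}
  b5: {h,w} / ∅
  b6: {q,t,w} / {q}
  b7: {h} / {q,t}
  b8: {q,t} / ∅
  b9: {w} / {q}

Live sets:
  b0: in=∅ out={h,q,t}
  b1: in={h,q,t} out={h,q,t}
  b2: in={q,t} out={q,t}
  b3: in={q} out={q}
  b4: in={h,q,t} out={q,t}
  b5: in={q,t} out={q,t}
  b6: in={q} out={q,t}
  b7: in={q,t} out=∅
  b8: in=∅ out={q}
  b9: in={q} out=∅

live-out(b4) = ["q", "t"]

Answer: ["q", "t"]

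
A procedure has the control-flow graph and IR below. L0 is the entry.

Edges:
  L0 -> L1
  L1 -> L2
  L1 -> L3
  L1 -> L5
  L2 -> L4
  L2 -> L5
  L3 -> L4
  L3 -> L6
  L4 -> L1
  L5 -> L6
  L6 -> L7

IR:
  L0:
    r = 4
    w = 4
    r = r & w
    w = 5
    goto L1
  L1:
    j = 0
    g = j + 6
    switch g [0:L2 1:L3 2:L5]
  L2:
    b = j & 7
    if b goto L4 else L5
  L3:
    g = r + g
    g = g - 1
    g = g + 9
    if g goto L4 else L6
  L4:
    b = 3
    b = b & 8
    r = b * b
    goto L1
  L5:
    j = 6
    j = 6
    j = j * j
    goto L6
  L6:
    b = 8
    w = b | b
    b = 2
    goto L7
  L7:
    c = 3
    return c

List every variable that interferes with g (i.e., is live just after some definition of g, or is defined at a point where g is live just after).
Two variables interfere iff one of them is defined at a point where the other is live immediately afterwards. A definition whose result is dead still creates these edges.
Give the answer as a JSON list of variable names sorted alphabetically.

Block summaries:
  L0 def {r,w} use ∅
  L1 def {g,j} use ∅
  L2 def {b} use {j}
  L3 def {g} use {g,r}
  L4 def {b,r} use ∅
  L5 def {j} use ∅
  L6 def {b,w} use ∅
  L7 def {c} use ∅

Liveness:
  L0 li=∅ lo={r}
  L1 li={r} lo={g,j,r}
  L2 li={j} lo=∅
  L3 li={g,r} lo=∅
  L4 li=∅ lo={r}
  L5 li=∅ lo=∅
  L6 li=∅ lo=∅
  L7 li=∅ lo=∅

Conflict graph:
  b↔∅
  c↔∅
  g↔{j,r}
  j↔{g,r}
  r↔{g,j,w}
  w↔{r}

N(g) = ["j", "r"]

Answer: ["j", "r"]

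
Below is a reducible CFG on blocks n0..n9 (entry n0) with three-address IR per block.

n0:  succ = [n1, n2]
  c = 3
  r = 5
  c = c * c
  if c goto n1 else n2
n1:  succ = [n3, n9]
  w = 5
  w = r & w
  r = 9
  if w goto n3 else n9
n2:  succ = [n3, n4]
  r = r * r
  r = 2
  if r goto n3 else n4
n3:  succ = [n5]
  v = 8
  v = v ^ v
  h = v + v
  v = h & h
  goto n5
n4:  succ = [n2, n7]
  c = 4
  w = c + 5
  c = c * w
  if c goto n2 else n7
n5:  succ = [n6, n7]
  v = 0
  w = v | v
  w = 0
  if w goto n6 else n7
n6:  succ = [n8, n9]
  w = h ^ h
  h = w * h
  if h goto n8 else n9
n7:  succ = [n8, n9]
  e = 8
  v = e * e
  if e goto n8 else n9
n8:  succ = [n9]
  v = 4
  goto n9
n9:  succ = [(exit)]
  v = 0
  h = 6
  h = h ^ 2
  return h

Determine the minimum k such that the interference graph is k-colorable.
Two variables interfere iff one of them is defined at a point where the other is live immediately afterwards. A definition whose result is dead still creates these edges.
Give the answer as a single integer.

def/use:
  n0 def {c,r} use ∅
  n1 def {r,w} use {r}
  n2 def {r} use {r}
  n3 def {h,v} use ∅
  n4 def {c,w} use ∅
  n5 def {v,w} use ∅
  n6 def {h,w} use {h}
  n7 def {e,v} use ∅
  n8 def {v} use ∅
  n9 def {h,v} use ∅

Backward fixpoint:
  live n0: ∅→{r}
  live n1: {r}→∅
  live n2: {r}→{r}
  live n3: ∅→{h}
  live n4: {r}→{r}
  live n5: {h}→{h}
  live n6: {h}→∅
  live n7: ∅→∅
  live n8: ∅→∅
  live n9: ∅→∅

Conflict graph:
  c — {r,w}
  e — {v}
  h — {v,w}
  r — {c,w}
  v — {e,h}
  w — {c,h,r}

Colouring:
  clique {c,r,w} ⇒ need ≥ 3
  3-colouring: r0={v,w}  r1={c,e,h}  r2={r}
  χ = 3

Answer: 3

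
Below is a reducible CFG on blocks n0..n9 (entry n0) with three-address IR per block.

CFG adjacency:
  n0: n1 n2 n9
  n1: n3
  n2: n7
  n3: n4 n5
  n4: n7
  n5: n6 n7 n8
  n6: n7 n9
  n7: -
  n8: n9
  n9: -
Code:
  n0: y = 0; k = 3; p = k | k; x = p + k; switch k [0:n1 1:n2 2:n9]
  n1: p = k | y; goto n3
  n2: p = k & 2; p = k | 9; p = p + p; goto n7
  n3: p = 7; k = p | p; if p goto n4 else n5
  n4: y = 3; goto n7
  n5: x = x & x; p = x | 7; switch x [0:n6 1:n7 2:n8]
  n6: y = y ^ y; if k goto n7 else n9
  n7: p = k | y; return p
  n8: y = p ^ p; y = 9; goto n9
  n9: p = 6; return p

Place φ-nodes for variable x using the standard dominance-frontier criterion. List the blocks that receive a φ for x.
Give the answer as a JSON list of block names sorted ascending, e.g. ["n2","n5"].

Answer: ["n7", "n9"]

Derivation:
idom tree: n1←n0 n2←n0 n3←n1 n4←n3 n5←n3 n6←n5 n7←n0 n8←n5 n9←n0
Join-block Dom:
  n7: preds {n2,n4,n5,n6}: {n0,n2} ∩ {n0,n1,n3,n4} ∩ {n0,n1,n3,n5} ∩ {n0,n1,n3,n5,n6} = {n0}; idom=n0
  n9: preds {n0,n6,n8}: {n0} ∩ {n0,n1,n3,n5,n6} ∩ {n0,n1,n3,n5,n8} = {n0}; idom=n0

Frontier:
  join n7 pred n2: n2 stop@n0
  join n7 pred n4: n4→n3→n1 stop@n0
  join n7 pred n5: n5→n3→n1 stop@n0
  join n7 pred n6: n6→n5→n3→n1 stop@n0
  join n9 pred n0: · stop@n0
  join n9 pred n6: n6→n5→n3→n1 stop@n0
  join n9 pred n8: n8→n5→n3→n1 stop@n0
  n0: DF=∅
  n1: DF={n7,n9}
  n2: DF={n7}
  n3: DF={n7,n9}
  n4: DF={n7}
  n5: DF={n7,n9}
  n6: DF={n7,n9}
  n7: DF=∅
  n8: DF={n9}
  n9: DF=∅

φ for x: defs {n0,n5}
  DF⁺ = {n7,n9}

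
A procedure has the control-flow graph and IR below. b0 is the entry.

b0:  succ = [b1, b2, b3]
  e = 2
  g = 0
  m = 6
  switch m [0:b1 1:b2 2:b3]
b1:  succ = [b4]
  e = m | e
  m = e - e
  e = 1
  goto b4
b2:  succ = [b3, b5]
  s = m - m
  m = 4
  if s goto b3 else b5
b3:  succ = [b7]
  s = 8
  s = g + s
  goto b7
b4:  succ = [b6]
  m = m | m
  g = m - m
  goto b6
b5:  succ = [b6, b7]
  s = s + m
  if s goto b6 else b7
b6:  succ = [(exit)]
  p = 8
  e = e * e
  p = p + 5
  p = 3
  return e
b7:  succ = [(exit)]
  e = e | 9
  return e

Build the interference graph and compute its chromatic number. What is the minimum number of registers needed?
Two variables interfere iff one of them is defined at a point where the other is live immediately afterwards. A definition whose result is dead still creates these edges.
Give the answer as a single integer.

def/use:
  b0: def={e,g,m} ue=∅
  b1: def={e,m} ue={e,m}
  b2: def={m,s} ue={m}
  b3: def={s} ue={g}
  b4: def={g,m} ue={m}
  b5: def={s} ue={m,s}
  b6: def={e,p} ue={e}
  b7: def={e} ue={e}

Liveness:
  live b0: ∅→{e,g,m}
  live b1: {e,m}→{e,m}
  live b2: {e,g,m}→{e,g,m,s}
  live b3: {e,g}→{e}
  live b4: {e,m}→{e}
  live b5: {e,m,s}→{e}
  live b6: {e}→∅
  live b7: {e}→∅

Conflict graph:
  e↔{g,m,p,s}
  g↔{e,m,s}
  m↔{e,g,s}
  p↔{e}
  s↔{e,g,m}

Chromatic number:
  clique {e,g,m,s} ⇒ need ≥ 4
  4-colouring: r0={e}  r1={g,p}  r2={m}  r3={s}
  χ = 4

Answer: 4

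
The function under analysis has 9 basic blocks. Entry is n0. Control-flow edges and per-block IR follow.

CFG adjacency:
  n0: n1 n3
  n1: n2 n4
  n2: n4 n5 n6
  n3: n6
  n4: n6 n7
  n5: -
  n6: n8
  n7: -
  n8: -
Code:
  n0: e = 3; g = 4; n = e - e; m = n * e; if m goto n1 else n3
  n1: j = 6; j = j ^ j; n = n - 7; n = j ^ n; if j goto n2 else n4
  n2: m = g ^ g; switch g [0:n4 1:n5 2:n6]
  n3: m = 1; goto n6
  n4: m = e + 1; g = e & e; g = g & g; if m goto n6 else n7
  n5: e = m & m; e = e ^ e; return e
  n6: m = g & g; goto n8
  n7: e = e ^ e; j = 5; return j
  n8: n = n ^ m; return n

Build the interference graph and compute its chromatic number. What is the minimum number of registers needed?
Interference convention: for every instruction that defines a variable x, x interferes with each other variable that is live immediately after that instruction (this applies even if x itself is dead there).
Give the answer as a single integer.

Answer: 4

Analysis:
Block summaries:
  n0: def={e,g,m,n} ue=∅
  n1: def={j,n} ue={n}
  n2: def={m} ue={g}
  n3: def={m} ue=∅
  n4: def={g,m} ue={e}
  n5: def={e} ue={m}
  n6: def={m} ue={g}
  n7: def={e,j} ue={e}
  n8: def={n} ue={m,n}

Backward fixpoint:
  n0 li=∅ lo={e,g,n}
  n1 li={e,g,n} lo={e,g,n}
  n2 li={e,g,n} lo={e,g,m,n}
  n3 li={g,n} lo={g,n}
  n4 li={e,n} lo={e,g,n}
  n5 li={m} lo=∅
  n6 li={g,n} lo={m,n}
  n7 li={e} lo=∅
  n8 li={m,n} lo=∅

Interference:
  e — {g,j,m,n}
  g — {e,j,m,n}
  j — {e,g,n}
  m — {e,g,n}
  n — {e,g,j,m}

Colouring:
  {e,g,j,n} pairwise interfere (4-clique) ⇒ χ ≥ 4
  4-colouring: r0={e}  r1={g}  r2={n}  r3={j,m}
  χ = 4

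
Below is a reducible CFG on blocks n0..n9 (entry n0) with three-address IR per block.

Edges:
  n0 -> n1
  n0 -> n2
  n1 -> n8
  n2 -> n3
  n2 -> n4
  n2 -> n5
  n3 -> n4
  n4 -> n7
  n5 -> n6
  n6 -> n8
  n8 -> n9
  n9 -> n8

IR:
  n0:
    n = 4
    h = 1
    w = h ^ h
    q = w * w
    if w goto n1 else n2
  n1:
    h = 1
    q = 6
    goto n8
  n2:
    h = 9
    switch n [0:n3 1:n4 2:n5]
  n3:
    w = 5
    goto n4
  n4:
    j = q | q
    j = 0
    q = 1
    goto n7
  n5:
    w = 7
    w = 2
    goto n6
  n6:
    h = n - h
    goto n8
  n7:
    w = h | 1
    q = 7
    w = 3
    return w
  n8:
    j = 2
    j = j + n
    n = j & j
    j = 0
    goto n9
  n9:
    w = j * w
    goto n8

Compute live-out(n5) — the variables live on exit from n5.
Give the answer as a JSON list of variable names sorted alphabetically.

Answer: ["h", "n", "w"]

Derivation:
def/use:
  n0: def={h,n,q,w} ue=∅
  n1: def={h,q} ue=∅
  n2: def={h} ue={n}
  n3: def={w} ue=∅
  n4: def={j,q} ue={q}
  n5: def={w} ue=∅
  n6: def={h} ue={h,n}
  n7: def={q,w} ue={h}
  n8: def={j,n} ue={n}
  n9: def={w} ue={j,w}

Liveness:
  live n0: ∅→{n,q,w}
  live n1: {n,w}→{n,w}
  live n2: {n,q}→{h,n,q}
  live n3: {h,q}→{h,q}
  live n4: {h,q}→{h}
  live n5: {h,n}→{h,n,w}
  live n6: {h,n,w}→{n,w}
  live n7: {h}→∅
  live n8: {n,w}→{j,n,w}
  live n9: {j,n,w}→{n,w}

live-out(n5) = ["h", "n", "w"]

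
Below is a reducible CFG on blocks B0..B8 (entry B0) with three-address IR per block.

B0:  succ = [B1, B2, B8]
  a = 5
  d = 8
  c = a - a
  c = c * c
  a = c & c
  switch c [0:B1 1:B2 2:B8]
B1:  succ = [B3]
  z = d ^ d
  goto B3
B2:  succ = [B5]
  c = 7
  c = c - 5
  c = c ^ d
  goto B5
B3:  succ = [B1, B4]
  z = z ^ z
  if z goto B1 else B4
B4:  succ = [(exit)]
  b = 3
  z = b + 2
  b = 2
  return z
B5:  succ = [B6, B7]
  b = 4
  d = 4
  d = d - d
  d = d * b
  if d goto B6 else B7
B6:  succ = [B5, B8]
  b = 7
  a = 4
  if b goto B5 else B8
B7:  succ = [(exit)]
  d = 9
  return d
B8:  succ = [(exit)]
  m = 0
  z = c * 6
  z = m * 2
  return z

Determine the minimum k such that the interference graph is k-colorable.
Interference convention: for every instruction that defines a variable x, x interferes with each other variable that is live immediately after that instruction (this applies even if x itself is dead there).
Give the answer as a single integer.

Answer: 4

Working:
Per-block:
  B0: def={a,c,d} ue=∅
  B1: def={z} ue={d}
  B2: def={c} ue={d}
  B3: def={z} ue={z}
  B4: def={b,z} ue=∅
  B5: def={b,d} ue=∅
  B6: def={a,b} ue=∅
  B7: def={d} ue=∅
  B8: def={m,z} ue={c}

Backward fixpoint:
  live B0: ∅→{c,d}
  live B1: {d}→{d,z}
  live B2: {d}→{c}
  live B3: {d,z}→{d}
  live B4: ∅→∅
  live B5: {c}→{c}
  live B6: {c}→{c}
  live B7: ∅→∅
  live B8: {c}→∅

Interference:
  a↔{b,c,d}
  b↔{a,c,d,z}
  c↔{a,b,d,m}
  d↔{a,b,c,z}
  m↔{c,z}
  z↔{b,d,m}

Registers:
  {a,b,c,d} pairwise interfere (4-clique) ⇒ χ ≥ 4
  assign a→c3 b→c0 c→c1 d→c2 m→c0 z→c1 — no edge inside a register ⇒ χ ≤ 4
  χ = 4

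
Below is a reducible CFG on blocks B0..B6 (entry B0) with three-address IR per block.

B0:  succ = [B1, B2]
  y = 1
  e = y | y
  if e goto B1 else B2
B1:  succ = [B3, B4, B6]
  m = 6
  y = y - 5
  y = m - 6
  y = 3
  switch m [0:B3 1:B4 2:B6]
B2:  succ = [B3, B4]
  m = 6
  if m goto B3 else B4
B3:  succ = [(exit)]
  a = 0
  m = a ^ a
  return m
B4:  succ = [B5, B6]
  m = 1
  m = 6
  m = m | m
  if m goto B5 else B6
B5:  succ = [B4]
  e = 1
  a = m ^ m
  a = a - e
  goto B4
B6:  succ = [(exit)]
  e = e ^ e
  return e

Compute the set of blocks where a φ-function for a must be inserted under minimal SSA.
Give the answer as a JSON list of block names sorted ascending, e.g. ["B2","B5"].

Answer: ["B4", "B6"]

Derivation:
idom tree: B1←B0 B2←B0 B3←B0 B4←B0 B5←B4 B6←B0
Dom∩ at merges:
  B3: preds {B1,B2}: {B0,B1} ∩ {B0,B2} = {B0}; idom=B0
  B4: preds {B1,B2,B5}: {B0,B1} ∩ {B0,B2} ∩ {B0,B4,B5} = {B0}; idom=B0
  B6: preds {B1,B4}: {B0,B1} ∩ {B0,B4} = {B0}; idom=B0

DF derivation:
  B3←B1: walk B1 to B0
  B3←B2: walk B2 to B0
  B4←B1: walk B1 to B0
  B4←B2: walk B2 to B0
  B4←B5: walk B5→B4 to B0
  B6←B1: walk B1 to B0
  B6←B4: walk B4 to B0
  B0: DF=∅
  B1: DF={B3,B4,B6}
  B2: DF={B3,B4}
  B3: DF=∅
  B4: DF={B4,B6}
  B5: DF={B4}
  B6: DF=∅

φ for a: defs {B3,B5}
  DF⁺ = {B4,B6}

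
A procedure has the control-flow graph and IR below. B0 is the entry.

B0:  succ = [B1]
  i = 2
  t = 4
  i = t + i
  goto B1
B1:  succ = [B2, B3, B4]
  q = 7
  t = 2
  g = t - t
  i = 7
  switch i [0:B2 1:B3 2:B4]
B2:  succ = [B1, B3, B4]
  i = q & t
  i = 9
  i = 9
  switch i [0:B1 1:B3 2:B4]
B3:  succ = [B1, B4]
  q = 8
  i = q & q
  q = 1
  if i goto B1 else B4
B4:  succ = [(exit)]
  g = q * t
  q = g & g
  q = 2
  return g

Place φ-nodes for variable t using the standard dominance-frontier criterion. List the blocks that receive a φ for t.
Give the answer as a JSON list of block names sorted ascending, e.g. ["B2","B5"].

Answer: ["B1"]

Analysis:
idom tree: B1←B0 B2←B1 B3←B1 B4←B1
Join-block Dom:
  B1: preds {B0,B2,B3}: {B0} ∩ {B0,B1,B2} ∩ {B0,B1,B3} = {B0}; idom=B0
  B3: preds {B1,B2}: {B0,B1} ∩ {B0,B1,B2} = {B0,B1}; idom=B1
  B4: preds {B1,B2,B3}: {B0,B1} ∩ {B0,B1,B2} ∩ {B0,B1,B3} = {B0,B1}; idom=B1

DF derivation:
  B1←B0: walk · to B0
  B1←B2: walk B2→B1 to B0
  B1←B3: walk B3→B1 to B0
  B3←B1: walk · to B1
  B3←B2: walk B2 to B1
  B4←B1: walk · to B1
  B4←B2: walk B2 to B1
  B4←B3: walk B3 to B1
  B0: DF=∅
  B1: DF={B1}
  B2: DF={B1,B3,B4}
  B3: DF={B1,B4}
  B4: DF=∅

φ for t: defs {B0,B1}
  DF⁺ = {B1}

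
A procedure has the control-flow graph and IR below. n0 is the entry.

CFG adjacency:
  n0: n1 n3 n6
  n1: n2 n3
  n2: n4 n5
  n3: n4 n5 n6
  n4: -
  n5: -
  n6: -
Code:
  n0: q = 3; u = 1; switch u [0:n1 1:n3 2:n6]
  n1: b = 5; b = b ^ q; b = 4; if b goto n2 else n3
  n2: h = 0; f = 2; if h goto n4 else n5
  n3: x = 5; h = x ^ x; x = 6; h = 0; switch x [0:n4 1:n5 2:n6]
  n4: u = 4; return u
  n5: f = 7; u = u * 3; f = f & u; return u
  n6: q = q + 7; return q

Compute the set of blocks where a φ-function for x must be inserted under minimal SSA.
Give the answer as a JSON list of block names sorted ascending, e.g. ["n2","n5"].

idom tree: n1←n0 n2←n1 n3←n0 n4←n0 n5←n0 n6←n0
Dom at joins:
  n3: preds {n0,n1}: {n0} ∩ {n0,n1} = {n0}; idom=n0
  n4: preds {n2,n3}: {n0,n1,n2} ∩ {n0,n3} = {n0}; idom=n0
  n5: preds {n2,n3}: {n0,n1,n2} ∩ {n0,n3} = {n0}; idom=n0
  n6: preds {n0,n3}: {n0} ∩ {n0,n3} = {n0}; idom=n0

DF walk-up:
  join n3 pred n0: · stop@n0
  join n3 pred n1: n1 stop@n0
  join n4 pred n2: n2→n1 stop@n0
  join n4 pred n3: n3 stop@n0
  join n5 pred n2: n2→n1 stop@n0
  join n5 pred n3: n3 stop@n0
  join n6 pred n0: · stop@n0
  join n6 pred n3: n3 stop@n0
  n0: DF=∅
  n1: DF={n3,n4,n5}
  n2: DF={n4,n5}
  n3: DF={n4,n5,n6}
  n4: DF=∅
  n5: DF=∅
  n6: DF=∅

φ for x: defs {n3}
  DF⁺ = {n4,n5,n6}

Answer: ["n4", "n5", "n6"]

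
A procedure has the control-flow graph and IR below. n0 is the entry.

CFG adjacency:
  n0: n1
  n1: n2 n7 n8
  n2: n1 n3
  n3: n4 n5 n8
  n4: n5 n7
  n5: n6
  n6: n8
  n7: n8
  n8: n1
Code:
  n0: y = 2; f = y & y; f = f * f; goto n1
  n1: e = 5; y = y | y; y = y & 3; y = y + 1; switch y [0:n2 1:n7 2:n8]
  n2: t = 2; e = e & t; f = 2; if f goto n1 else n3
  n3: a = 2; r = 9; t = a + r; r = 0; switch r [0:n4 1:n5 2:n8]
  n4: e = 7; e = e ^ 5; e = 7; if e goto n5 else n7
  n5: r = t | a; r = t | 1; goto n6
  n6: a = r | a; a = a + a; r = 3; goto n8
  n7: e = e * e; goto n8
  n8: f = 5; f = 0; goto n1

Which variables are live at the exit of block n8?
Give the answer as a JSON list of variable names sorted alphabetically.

def/use:
  n0 def {f,y} use ∅
  n1 def {e,y} use {y}
  n2 def {e,f,t} use {e}
  n3 def {a,r,t} use ∅
  n4 def {e} use ∅
  n5 def {r} use {a,t}
  n6 def {a,r} use {a,r}
  n7 def {e} use {e}
  n8 def {f} use ∅

Liveness:
  n0: in=∅ out={y}
  n1: in={y} out={e,y}
  n2: in={e,y} out={y}
  n3: in={y} out={a,t,y}
  n4: in={a,t,y} out={a,e,t,y}
  n5: in={a,t,y} out={a,r,y}
  n6: in={a,r,y} out={y}
  n7: in={e,y} out={y}
  n8: in={y} out={y}

live-out(n8) = ["y"]

Answer: ["y"]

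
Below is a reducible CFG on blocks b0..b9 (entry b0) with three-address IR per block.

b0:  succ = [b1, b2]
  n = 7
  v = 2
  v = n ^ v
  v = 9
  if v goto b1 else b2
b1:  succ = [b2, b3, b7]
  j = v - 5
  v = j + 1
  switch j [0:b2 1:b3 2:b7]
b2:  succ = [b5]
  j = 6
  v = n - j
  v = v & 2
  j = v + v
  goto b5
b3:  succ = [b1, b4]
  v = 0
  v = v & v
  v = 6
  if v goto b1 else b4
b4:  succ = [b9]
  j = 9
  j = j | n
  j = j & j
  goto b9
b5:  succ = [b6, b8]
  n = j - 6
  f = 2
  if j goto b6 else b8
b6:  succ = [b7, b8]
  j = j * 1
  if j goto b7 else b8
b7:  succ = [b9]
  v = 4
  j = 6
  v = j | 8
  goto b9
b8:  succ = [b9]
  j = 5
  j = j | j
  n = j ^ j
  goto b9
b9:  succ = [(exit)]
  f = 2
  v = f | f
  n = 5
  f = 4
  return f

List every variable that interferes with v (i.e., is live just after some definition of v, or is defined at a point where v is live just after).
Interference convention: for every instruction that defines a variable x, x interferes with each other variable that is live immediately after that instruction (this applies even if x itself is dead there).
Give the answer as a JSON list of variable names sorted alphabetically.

Block summaries:
  b0: {n,v} / ∅
  b1: {j,v} / {v}
  b2: {j,v} / {n}
  b3: {v} / ∅
  b4: {j} / {n}
  b5: {f,n} / {j}
  b6: {j} / {j}
  b7: {j,v} / ∅
  b8: {j,n} / ∅
  b9: {f,n,v} / ∅

Live sets:
  live b0: ∅→{n,v}
  live b1: {n,v}→{n}
  live b2: {n}→{j}
  live b3: {n}→{n,v}
  live b4: {n}→∅
  live b5: {j}→{j}
  live b6: {j}→∅
  live b7: ∅→∅
  live b8: ∅→∅
  live b9: ∅→∅

Interference:
  f: {j}
  j: {f,n,v}
  n: {j,v}
  v: {j,n}

N(v) = ["j", "n"]

Answer: ["j", "n"]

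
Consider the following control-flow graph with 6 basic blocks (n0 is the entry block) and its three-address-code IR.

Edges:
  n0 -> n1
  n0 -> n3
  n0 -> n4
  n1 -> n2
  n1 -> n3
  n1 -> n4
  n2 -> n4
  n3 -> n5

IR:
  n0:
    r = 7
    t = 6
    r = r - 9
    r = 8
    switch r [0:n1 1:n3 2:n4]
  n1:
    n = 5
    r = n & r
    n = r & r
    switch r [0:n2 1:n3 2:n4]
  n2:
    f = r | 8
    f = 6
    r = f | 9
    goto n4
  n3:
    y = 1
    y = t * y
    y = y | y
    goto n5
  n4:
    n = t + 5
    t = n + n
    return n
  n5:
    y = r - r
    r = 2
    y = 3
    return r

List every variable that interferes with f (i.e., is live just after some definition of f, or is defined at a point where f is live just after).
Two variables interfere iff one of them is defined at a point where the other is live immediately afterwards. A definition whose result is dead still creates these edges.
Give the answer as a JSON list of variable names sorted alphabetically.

Per-block:
  n0 def {r,t} use ∅
  n1 def {n,r} use {r}
  n2 def {f,r} use {r}
  n3 def {y} use {t}
  n4 def {n,t} use {t}
  n5 def {r,y} use {r}

Live sets:
  n0: in=∅ out={r,t}
  n1: in={r,t} out={r,t}
  n2: in={r,t} out={t}
  n3: in={r,t} out={r}
  n4: in={t} out=∅
  n5: in={r} out=∅

Conflict graph:
  f↔{t}
  n↔{r,t}
  r↔{n,t,y}
  t↔{f,n,r,y}
  y↔{r,t}

N(f) = ["t"]

Answer: ["t"]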